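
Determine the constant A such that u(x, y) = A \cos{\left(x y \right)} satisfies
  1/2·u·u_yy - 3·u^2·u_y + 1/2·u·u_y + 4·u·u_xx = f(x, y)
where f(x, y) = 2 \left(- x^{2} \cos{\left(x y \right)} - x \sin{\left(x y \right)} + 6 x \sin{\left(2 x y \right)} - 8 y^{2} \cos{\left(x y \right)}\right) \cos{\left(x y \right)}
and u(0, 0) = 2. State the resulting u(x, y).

Substitute the ansatz u = A \cos{\left(x y \right)} into the left-hand side.
Derivatives of the ansatz:
  u_yy = - A x^{2} \cos{\left(x y \right)}
  u_y = - A x \sin{\left(x y \right)}
  u_xx = - A y^{2} \cos{\left(x y \right)}
Term by term:
  1/2·u·u_yy = - \frac{A^{2} x^{2} \cos^{2}{\left(x y \right)}}{2}
  -3·u^2·u_y = 3 A^{3} x \sin{\left(x y \right)} \cos^{2}{\left(x y \right)}
  1/2·u·u_y = - \frac{A^{2} x \sin{\left(x y \right)} \cos{\left(x y \right)}}{2}
  4·u·u_xx = - 4 A^{2} y^{2} \cos^{2}{\left(x y \right)}
So the left-hand side equals
  3 A^{3} x \sin{\left(x y \right)} \cos^{2}{\left(x y \right)} - \frac{A^{2} x^{2} \cos^{2}{\left(x y \right)}}{2} - \frac{A^{2} x \sin{\left(x y \right)} \cos{\left(x y \right)}}{2} - 4 A^{2} y^{2} \cos^{2}{\left(x y \right)}
This must equal f(x, y) identically; expanded, f = - 2 x^{2} \cos^{2}{\left(x y \right)} + 24 x \sin{\left(x y \right)} \cos^{2}{\left(x y \right)} - 2 x \sin{\left(x y \right)} \cos{\left(x y \right)} - 16 y^{2} \cos^{2}{\left(x y \right)}.
Matching coefficients of the independent functions:
  [x^{2} \cos^{2}{\left(x y \right)}, x \sin{\left(x y \right)} \cos{\left(x y \right)}]:  - \frac{A^{2}}{2} = -2
  [y^{2} \cos^{2}{\left(x y \right)}]:  - 4 A^{2} = -16
  [x \sin{\left(x y \right)} \cos^{2}{\left(x y \right)}]:  3 A^{3} = 24
Solving: A = 2.
Check against the point condition:
  u(0, 0) = 2  ⟹  A = 2  ✓
Hence u(x, y) = 2 \cos{\left(x y \right)}.

Answer: u(x, y) = 2 \cos{\left(x y \right)}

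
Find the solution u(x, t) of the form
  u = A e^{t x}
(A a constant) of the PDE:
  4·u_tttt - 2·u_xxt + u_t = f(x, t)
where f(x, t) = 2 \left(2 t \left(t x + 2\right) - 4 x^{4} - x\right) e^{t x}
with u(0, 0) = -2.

Answer: u(x, t) = - 2 e^{t x}

Derivation:
Substitute the ansatz u = A e^{t x} into the left-hand side.
Derivatives of the ansatz:
  u_tttt = A x^{4} e^{t x}
  u_xxt = A t^{2} x e^{t x} + 2 A t e^{t x}
  u_t = A x e^{t x}
Term by term:
  4·u_tttt = 4 A x^{4} e^{t x}
  -2·u_xxt = - 2 A t^{2} x e^{t x} - 4 A t e^{t x}
  u_t = A x e^{t x}
So the left-hand side equals
  - 2 A t^{2} x e^{t x} - 4 A t e^{t x} + 4 A x^{4} e^{t x} + A x e^{t x}
This must equal f(x, t) identically; expanded, f = 4 t^{2} x e^{t x} + 8 t e^{t x} - 8 x^{4} e^{t x} - 2 x e^{t x}.
Matching coefficients of the independent functions:
  [t e^{t x}]:  - 4 A = 8
  [x e^{t x}]:  A = -2
  [x^{4} e^{t x}]:  4 A = -8
  [t^{2} x e^{t x}]:  - 2 A = 4
Solving: A = -2.
Check against the point condition:
  u(0, 0) = -2  ⟹  A = -2  ✓
Hence u(x, t) = - 2 e^{t x}.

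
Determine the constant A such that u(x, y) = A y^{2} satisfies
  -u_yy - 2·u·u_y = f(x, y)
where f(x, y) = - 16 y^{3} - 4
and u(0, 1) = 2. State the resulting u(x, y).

Substitute the ansatz u = A y^{2} into the left-hand side.
Derivatives of the ansatz:
  u_yy = 2 A
  u_y = 2 A y
Term by term:
  -u_yy = - 2 A
  -2·u·u_y = - 4 A^{2} y^{3}
So the left-hand side equals
  - 4 A^{2} y^{3} - 2 A
This must equal f(x, y) = - 16 y^{3} - 4 identically.
Matching coefficients of the independent functions:
  [constant term]:  - 2 A = -4
  [y^{3}]:  - 4 A^{2} = -16
Solving: A = 2.
Check against the point condition:
  u(0, 1) = 2  ⟹  A = 2  ✓
Hence u(x, y) = 2 y^{2}.

Answer: u(x, y) = 2 y^{2}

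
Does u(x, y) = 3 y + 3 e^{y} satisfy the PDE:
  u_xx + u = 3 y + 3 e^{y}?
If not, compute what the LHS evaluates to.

Answer: Yes

Derivation:
Evaluate each term of the left-hand side for u = 3 y + 3 e^{y}.
Derivatives:
  u_xx = 0
Terms:
  u_xx = 0
  u = 3 y + 3 e^{y}
Sum: LHS = 3 y + 3 e^{y}
This is exactly the given right-hand side, so u is a solution.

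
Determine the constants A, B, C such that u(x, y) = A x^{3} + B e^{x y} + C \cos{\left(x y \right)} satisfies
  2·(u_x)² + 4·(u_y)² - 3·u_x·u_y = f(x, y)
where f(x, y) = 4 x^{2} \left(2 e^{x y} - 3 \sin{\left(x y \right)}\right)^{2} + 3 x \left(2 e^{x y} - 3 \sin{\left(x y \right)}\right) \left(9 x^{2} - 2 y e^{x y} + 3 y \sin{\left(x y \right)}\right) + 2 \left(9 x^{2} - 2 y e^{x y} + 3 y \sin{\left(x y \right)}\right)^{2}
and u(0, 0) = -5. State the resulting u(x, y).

Substitute the ansatz u = A x^{3} + B e^{x y} + C \cos{\left(x y \right)} into the left-hand side.
Derivatives of the ansatz:
  u_x = 3 A x^{2} + B y e^{x y} - C y \sin{\left(x y \right)}
  u_y = B x e^{x y} - C x \sin{\left(x y \right)}
Term by term:
  2·(u_x)² = 18 A^{2} x^{4} + 12 A B x^{2} y e^{x y} - 12 A C x^{2} y \sin{\left(x y \right)} + 2 B^{2} y^{2} e^{2 x y} - 4 B C y^{2} e^{x y} \sin{\left(x y \right)} + 2 C^{2} y^{2} \sin^{2}{\left(x y \right)}
  4·(u_y)² = 4 B^{2} x^{2} e^{2 x y} - 8 B C x^{2} e^{x y} \sin{\left(x y \right)} + 4 C^{2} x^{2} \sin^{2}{\left(x y \right)}
  -3·u_x·u_y = - 9 A B x^{3} e^{x y} + 9 A C x^{3} \sin{\left(x y \right)} - 3 B^{2} x y e^{2 x y} + 6 B C x y e^{x y} \sin{\left(x y \right)} - 3 C^{2} x y \sin^{2}{\left(x y \right)}
So the left-hand side equals
  18 A^{2} x^{4} - 9 A B x^{3} e^{x y} + 12 A B x^{2} y e^{x y} + 9 A C x^{3} \sin{\left(x y \right)} - 12 A C x^{2} y \sin{\left(x y \right)} + 4 B^{2} x^{2} e^{2 x y} - 3 B^{2} x y e^{2 x y} + 2 B^{2} y^{2} e^{2 x y} - 8 B C x^{2} e^{x y} \sin{\left(x y \right)} + 6 B C x y e^{x y} \sin{\left(x y \right)} - 4 B C y^{2} e^{x y} \sin{\left(x y \right)} + 4 C^{2} x^{2} \sin^{2}{\left(x y \right)} - 3 C^{2} x y \sin^{2}{\left(x y \right)} + 2 C^{2} y^{2} \sin^{2}{\left(x y \right)}
This must equal f(x, y) identically; expanded, f = 162 x^{4} + 54 x^{3} e^{x y} - 81 x^{3} \sin{\left(x y \right)} - 72 x^{2} y e^{x y} + 108 x^{2} y \sin{\left(x y \right)} + 16 x^{2} e^{2 x y} - 48 x^{2} e^{x y} \sin{\left(x y \right)} + 36 x^{2} \sin^{2}{\left(x y \right)} - 12 x y e^{2 x y} + 36 x y e^{x y} \sin{\left(x y \right)} - 27 x y \sin^{2}{\left(x y \right)} + 8 y^{2} e^{2 x y} - 24 y^{2} e^{x y} \sin{\left(x y \right)} + 18 y^{2} \sin^{2}{\left(x y \right)}.
Matching coefficients of the independent functions:
  [x^{4}]:  18 A^{2} = 162
  [x^{2} e^{2 x y}]:  4 B^{2} = 16
  [x^{2} \sin^{2}{\left(x y \right)}]:  4 C^{2} = 36
  [x^{3} e^{x y}]:  - 9 A B = 54
  [x^{3} \sin{\left(x y \right)}]:  9 A C = -81
  [y^{2} e^{2 x y}]:  2 B^{2} = 8
  [y^{2} \sin^{2}{\left(x y \right)}]:  2 C^{2} = 18
  [x y e^{2 x y}]:  - 3 B^{2} = -12
  [x y \sin^{2}{\left(x y \right)}]:  - 3 C^{2} = -27
  [x^{2} y e^{x y}]:  12 A B = -72
  [x^{2} y \sin{\left(x y \right)}]:  - 12 A C = 108
  [x^{2} e^{x y} \sin{\left(x y \right)}]:  - 8 B C = -48
  [y^{2} e^{x y} \sin{\left(x y \right)}]:  - 4 B C = -24
  [x y e^{x y} \sin{\left(x y \right)}]:  6 B C = 36
These equations allow (A, B, C) = (-3, 2, 3) or (3, -2, -3).
Impose the point condition(s):
  u(0, 0) = -5  ⟹  B + C = -5
Only A = 3, B = -2, C = -3 satisfies everything.
Hence u(x, y) = 3 x^{3} - 2 e^{x y} - 3 \cos{\left(x y \right)}.

Answer: u(x, y) = 3 x^{3} - 2 e^{x y} - 3 \cos{\left(x y \right)}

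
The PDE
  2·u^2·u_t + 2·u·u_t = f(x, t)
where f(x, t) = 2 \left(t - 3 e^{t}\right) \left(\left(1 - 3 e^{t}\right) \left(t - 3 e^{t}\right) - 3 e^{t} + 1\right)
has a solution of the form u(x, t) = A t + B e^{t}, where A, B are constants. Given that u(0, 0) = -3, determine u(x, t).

Substitute the ansatz u = A t + B e^{t} into the left-hand side.
Derivatives of the ansatz:
  u_t = A + B e^{t}
Term by term:
  2·u^2·u_t = 2 A^{3} t^{2} + 2 A^{2} B t^{2} e^{t} + 4 A^{2} B t e^{t} + 4 A B^{2} t e^{2 t} + 2 A B^{2} e^{2 t} + 2 B^{3} e^{3 t}
  2·u·u_t = 2 A^{2} t + 2 A B t e^{t} + 2 A B e^{t} + 2 B^{2} e^{2 t}
So the left-hand side equals
  2 A^{3} t^{2} + 2 A^{2} B t^{2} e^{t} + 4 A^{2} B t e^{t} + 2 A^{2} t + 4 A B^{2} t e^{2 t} + 2 A B^{2} e^{2 t} + 2 A B t e^{t} + 2 A B e^{t} + 2 B^{3} e^{3 t} + 2 B^{2} e^{2 t}
This must equal f(x, t) identically; expanded, f = - 6 t^{2} e^{t} + 2 t^{2} + 36 t e^{2 t} - 18 t e^{t} + 2 t - 54 e^{3 t} + 36 e^{2 t} - 6 e^{t}.
Matching coefficients of the independent functions:
  [t]:  2 A^{2} = 2
  [t^{2}]:  2 A^{3} = 2
  [t e^{t}]:  4 A^{2} B + 2 A B = -18
  [t e^{2 t}]:  4 A B^{2} = 36
  [t^{2} e^{t}]:  2 A^{2} B = -6
  [e^{t}]:  2 A B = -6
  [e^{2 t}]:  2 A B^{2} + 2 B^{2} = 36
  [e^{3 t}]:  2 B^{3} = -54
Solving: A = 1, B = -3.
Check against the point condition:
  u(0, 0) = -3  ⟹  B = -3  ✓
Hence u(x, t) = t - 3 e^{t}.

Answer: u(x, t) = t - 3 e^{t}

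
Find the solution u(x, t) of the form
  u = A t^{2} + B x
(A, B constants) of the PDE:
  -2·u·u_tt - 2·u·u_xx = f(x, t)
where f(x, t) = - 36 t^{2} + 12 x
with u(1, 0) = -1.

Substitute the ansatz u = A t^{2} + B x into the left-hand side.
Derivatives of the ansatz:
  u_tt = 2 A
  u_xx = 0
Term by term:
  -2·u·u_tt = - 4 A^{2} t^{2} - 4 A B x
  -2·u·u_xx = 0
So the left-hand side equals
  - 4 A^{2} t^{2} - 4 A B x
This must equal f(x, t) = - 36 t^{2} + 12 x identically.
Matching coefficients of the independent functions:
  [t^{2}]:  - 4 A^{2} = -36
  [x]:  - 4 A B = 12
These equations allow (A, B) = (-3, 1) or (3, -1).
Impose the point condition(s):
  u(1, 0) = -1  ⟹  B = -1
Only A = 3, B = -1 satisfies everything.
Hence u(x, t) = 3 t^{2} - x.

Answer: u(x, t) = 3 t^{2} - x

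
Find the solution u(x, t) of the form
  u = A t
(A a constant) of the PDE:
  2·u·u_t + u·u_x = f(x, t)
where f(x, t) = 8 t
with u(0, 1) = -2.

Answer: u(x, t) = - 2 t

Derivation:
Substitute the ansatz u = A t into the left-hand side.
Derivatives of the ansatz:
  u_t = A
  u_x = 0
Term by term:
  2·u·u_t = 2 A^{2} t
  u·u_x = 0
So the left-hand side equals
  2 A^{2} t
This must equal f(x, t) = 8 t identically.
Matching coefficients of the independent functions:
  [t]:  2 A^{2} = 8
These equations allow (A) = (-2) or (2).
Impose the point condition(s):
  u(0, 1) = -2  ⟹  A = -2
Only A = -2 satisfies everything.
Hence u(x, t) = - 2 t.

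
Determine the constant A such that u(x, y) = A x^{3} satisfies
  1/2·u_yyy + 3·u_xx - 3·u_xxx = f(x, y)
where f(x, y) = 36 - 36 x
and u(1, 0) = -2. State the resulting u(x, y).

Substitute the ansatz u = A x^{3} into the left-hand side.
Derivatives of the ansatz:
  u_yyy = 0
  u_xx = 6 A x
  u_xxx = 6 A
Term by term:
  1/2·u_yyy = 0
  3·u_xx = 18 A x
  -3·u_xxx = - 18 A
So the left-hand side equals
  18 A x - 18 A
This must equal f(x, y) = 36 - 36 x identically.
Matching coefficients of the independent functions:
  [constant term]:  - 18 A = 36
  [x]:  18 A = -36
Solving: A = -2.
Check against the point condition:
  u(1, 0) = -2  ⟹  A = -2  ✓
Hence u(x, y) = - 2 x^{3}.

Answer: u(x, y) = - 2 x^{3}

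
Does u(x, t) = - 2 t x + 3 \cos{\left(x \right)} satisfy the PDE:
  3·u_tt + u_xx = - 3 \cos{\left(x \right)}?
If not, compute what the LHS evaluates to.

Evaluate each term of the left-hand side for u = - 2 t x + 3 \cos{\left(x \right)}.
Derivatives:
  u_tt = 0
  u_xx = - 3 \cos{\left(x \right)}
Terms:
  3·u_tt = 0
  u_xx = - 3 \cos{\left(x \right)}
Sum: LHS = - 3 \cos{\left(x \right)}
This is exactly the given right-hand side, so u is a solution.

Answer: Yes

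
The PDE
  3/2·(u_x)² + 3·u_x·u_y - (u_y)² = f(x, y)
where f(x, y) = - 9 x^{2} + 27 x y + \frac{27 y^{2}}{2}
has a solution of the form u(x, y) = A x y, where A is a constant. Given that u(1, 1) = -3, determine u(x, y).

Answer: u(x, y) = - 3 x y

Derivation:
Substitute the ansatz u = A x y into the left-hand side.
Derivatives of the ansatz:
  u_x = A y
  u_y = A x
Term by term:
  3/2·(u_x)² = \frac{3 A^{2} y^{2}}{2}
  3·u_x·u_y = 3 A^{2} x y
  -(u_y)² = - A^{2} x^{2}
So the left-hand side equals
  - A^{2} x^{2} + 3 A^{2} x y + \frac{3 A^{2} y^{2}}{2}
This must equal f(x, y) = - 9 x^{2} + 27 x y + \frac{27 y^{2}}{2} identically.
Matching coefficients of the independent functions:
  [x^{2}]:  - A^{2} = -9
  [y^{2}]:  \frac{3 A^{2}}{2} = \frac{27}{2}
  [x y]:  3 A^{2} = 27
These equations allow (A) = (-3) or (3).
Impose the point condition(s):
  u(1, 1) = -3  ⟹  A = -3
Only A = -3 satisfies everything.
Hence u(x, y) = - 3 x y.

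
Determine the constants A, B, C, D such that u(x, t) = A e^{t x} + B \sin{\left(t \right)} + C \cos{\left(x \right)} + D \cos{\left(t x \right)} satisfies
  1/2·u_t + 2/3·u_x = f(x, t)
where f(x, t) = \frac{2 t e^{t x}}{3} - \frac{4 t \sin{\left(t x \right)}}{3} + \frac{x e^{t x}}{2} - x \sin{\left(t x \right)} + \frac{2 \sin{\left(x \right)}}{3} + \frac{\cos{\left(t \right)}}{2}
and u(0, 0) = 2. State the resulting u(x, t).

Answer: u(x, t) = e^{t x} + \sin{\left(t \right)} - \cos{\left(x \right)} + 2 \cos{\left(t x \right)}

Derivation:
Substitute the ansatz u = A e^{t x} + B \sin{\left(t \right)} + C \cos{\left(x \right)} + D \cos{\left(t x \right)} into the left-hand side.
Derivatives of the ansatz:
  u_t = A x e^{t x} + B \cos{\left(t \right)} - D x \sin{\left(t x \right)}
  u_x = A t e^{t x} - C \sin{\left(x \right)} - D t \sin{\left(t x \right)}
Term by term:
  1/2·u_t = \frac{A x e^{t x}}{2} + \frac{B \cos{\left(t \right)}}{2} - \frac{D x \sin{\left(t x \right)}}{2}
  2/3·u_x = \frac{2 A t e^{t x}}{3} - \frac{2 C \sin{\left(x \right)}}{3} - \frac{2 D t \sin{\left(t x \right)}}{3}
So the left-hand side equals
  \frac{2 A t e^{t x}}{3} + \frac{A x e^{t x}}{2} + \frac{B \cos{\left(t \right)}}{2} - \frac{2 C \sin{\left(x \right)}}{3} - \frac{2 D t \sin{\left(t x \right)}}{3} - \frac{D x \sin{\left(t x \right)}}{2}
This must equal f(x, t) = \frac{2 t e^{t x}}{3} - \frac{4 t \sin{\left(t x \right)}}{3} + \frac{x e^{t x}}{2} - x \sin{\left(t x \right)} + \frac{2 \sin{\left(x \right)}}{3} + \frac{\cos{\left(t \right)}}{2} identically.
Matching coefficients of the independent functions:
  [t e^{t x}]:  \frac{2 A}{3} = \frac{2}{3}
  [t \sin{\left(t x \right)}]:  - \frac{2 D}{3} = - \frac{4}{3}
  [x e^{t x}]:  \frac{A}{2} = \frac{1}{2}
  [x \sin{\left(t x \right)}]:  - \frac{D}{2} = -1
  [\sin{\left(x \right)}]:  - \frac{2 C}{3} = \frac{2}{3}
  [\cos{\left(t \right)}]:  \frac{B}{2} = \frac{1}{2}
Solving: A = 1, B = 1, C = -1, D = 2.
Check against the point condition:
  u(0, 0) = 2  ⟹  A + C + D = 2  ✓
Hence u(x, t) = e^{t x} + \sin{\left(t \right)} - \cos{\left(x \right)} + 2 \cos{\left(t x \right)}.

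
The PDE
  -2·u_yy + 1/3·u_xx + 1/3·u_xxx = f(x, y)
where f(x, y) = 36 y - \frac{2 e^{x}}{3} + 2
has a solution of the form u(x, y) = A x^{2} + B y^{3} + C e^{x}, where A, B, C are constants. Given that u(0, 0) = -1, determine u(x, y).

Substitute the ansatz u = A x^{2} + B y^{3} + C e^{x} into the left-hand side.
Derivatives of the ansatz:
  u_yy = 6 B y
  u_xx = 2 A + C e^{x}
  u_xxx = C e^{x}
Term by term:
  -2·u_yy = - 12 B y
  1/3·u_xx = \frac{2 A}{3} + \frac{C e^{x}}{3}
  1/3·u_xxx = \frac{C e^{x}}{3}
So the left-hand side equals
  \frac{2 A}{3} - 12 B y + \frac{2 C e^{x}}{3}
This must equal f(x, y) = 36 y - \frac{2 e^{x}}{3} + 2 identically.
Matching coefficients of the independent functions:
  [constant term]:  \frac{2 A}{3} = 2
  [y]:  - 12 B = 36
  [e^{x}]:  \frac{2 C}{3} = - \frac{2}{3}
Solving: A = 3, B = -3, C = -1.
Check against the point condition:
  u(0, 0) = -1  ⟹  C = -1  ✓
Hence u(x, y) = 3 x^{2} - 3 y^{3} - e^{x}.

Answer: u(x, y) = 3 x^{2} - 3 y^{3} - e^{x}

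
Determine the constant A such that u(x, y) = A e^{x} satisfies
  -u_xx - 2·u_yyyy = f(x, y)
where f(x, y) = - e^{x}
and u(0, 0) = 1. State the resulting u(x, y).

Answer: u(x, y) = e^{x}

Derivation:
Substitute the ansatz u = A e^{x} into the left-hand side.
Derivatives of the ansatz:
  u_xx = A e^{x}
  u_yyyy = 0
Term by term:
  -u_xx = - A e^{x}
  -2·u_yyyy = 0
So the left-hand side equals
  - A e^{x}
This must equal f(x, y) = - e^{x} identically.
Matching coefficients of the independent functions:
  [e^{x}]:  - A = -1
Solving: A = 1.
Check against the point condition:
  u(0, 0) = 1  ⟹  A = 1  ✓
Hence u(x, y) = e^{x}.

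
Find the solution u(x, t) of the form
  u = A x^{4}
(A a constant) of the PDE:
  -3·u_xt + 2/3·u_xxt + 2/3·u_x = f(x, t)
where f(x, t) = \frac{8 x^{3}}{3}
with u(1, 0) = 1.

Substitute the ansatz u = A x^{4} into the left-hand side.
Derivatives of the ansatz:
  u_xt = 0
  u_xxt = 0
  u_x = 4 A x^{3}
Term by term:
  -3·u_xt = 0
  2/3·u_xxt = 0
  2/3·u_x = \frac{8 A x^{3}}{3}
So the left-hand side equals
  \frac{8 A x^{3}}{3}
This must equal f(x, t) = \frac{8 x^{3}}{3} identically.
Matching coefficients of the independent functions:
  [x^{3}]:  \frac{8 A}{3} = \frac{8}{3}
Solving: A = 1.
Check against the point condition:
  u(1, 0) = 1  ⟹  A = 1  ✓
Hence u(x, t) = x^{4}.

Answer: u(x, t) = x^{4}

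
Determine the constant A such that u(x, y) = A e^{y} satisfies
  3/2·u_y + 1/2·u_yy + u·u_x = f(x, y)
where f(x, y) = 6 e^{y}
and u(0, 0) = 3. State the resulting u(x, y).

Substitute the ansatz u = A e^{y} into the left-hand side.
Derivatives of the ansatz:
  u_y = A e^{y}
  u_yy = A e^{y}
  u_x = 0
Term by term:
  3/2·u_y = \frac{3 A e^{y}}{2}
  1/2·u_yy = \frac{A e^{y}}{2}
  u·u_x = 0
So the left-hand side equals
  2 A e^{y}
This must equal f(x, y) = 6 e^{y} identically.
Matching coefficients of the independent functions:
  [e^{y}]:  2 A = 6
Solving: A = 3.
Check against the point condition:
  u(0, 0) = 3  ⟹  A = 3  ✓
Hence u(x, y) = 3 e^{y}.

Answer: u(x, y) = 3 e^{y}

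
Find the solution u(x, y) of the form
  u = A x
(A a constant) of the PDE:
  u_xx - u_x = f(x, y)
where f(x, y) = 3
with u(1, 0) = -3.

Substitute the ansatz u = A x into the left-hand side.
Derivatives of the ansatz:
  u_xx = 0
  u_x = A
Term by term:
  u_xx = 0
  -u_x = - A
So the left-hand side equals
  - A
This must equal f(x, y) = 3 identically.
Matching coefficients of the independent functions:
  [constant term]:  - A = 3
Solving: A = -3.
Check against the point condition:
  u(1, 0) = -3  ⟹  A = -3  ✓
Hence u(x, y) = - 3 x.

Answer: u(x, y) = - 3 x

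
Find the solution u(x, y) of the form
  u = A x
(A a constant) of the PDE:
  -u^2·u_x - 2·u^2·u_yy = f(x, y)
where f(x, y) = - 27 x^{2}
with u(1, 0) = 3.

Substitute the ansatz u = A x into the left-hand side.
Derivatives of the ansatz:
  u_x = A
  u_yy = 0
Term by term:
  -u^2·u_x = - A^{3} x^{2}
  -2·u^2·u_yy = 0
So the left-hand side equals
  - A^{3} x^{2}
This must equal f(x, y) = - 27 x^{2} identically.
Matching coefficients of the independent functions:
  [x^{2}]:  - A^{3} = -27
Solving: A = 3.
Check against the point condition:
  u(1, 0) = 3  ⟹  A = 3  ✓
Hence u(x, y) = 3 x.

Answer: u(x, y) = 3 x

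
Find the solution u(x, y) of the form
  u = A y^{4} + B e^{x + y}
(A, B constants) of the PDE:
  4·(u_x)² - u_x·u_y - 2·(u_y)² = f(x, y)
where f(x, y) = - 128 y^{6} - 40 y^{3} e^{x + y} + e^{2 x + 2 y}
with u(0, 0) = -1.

Substitute the ansatz u = A y^{4} + B e^{x + y} into the left-hand side.
Derivatives of the ansatz:
  u_x = B e^{x} e^{y}
  u_y = 4 A y^{3} + B e^{x} e^{y}
Term by term:
  4·(u_x)² = 4 B^{2} e^{2 x} e^{2 y}
  -u_x·u_y = - 4 A B y^{3} e^{x} e^{y} - B^{2} e^{2 x} e^{2 y}
  -2·(u_y)² = - 32 A^{2} y^{6} - 16 A B y^{3} e^{x} e^{y} - 2 B^{2} e^{2 x} e^{2 y}
So the left-hand side equals
  - 32 A^{2} y^{6} - 20 A B y^{3} e^{x} e^{y} + B^{2} e^{2 x} e^{2 y}
This must equal f(x, y) identically; expanded, f = - 128 y^{6} - 40 y^{3} e^{x} e^{y} + e^{2 x} e^{2 y}.
Matching coefficients of the independent functions:
  [y^{6}]:  - 32 A^{2} = -128
  [e^{2 x} e^{2 y}]:  B^{2} = 1
  [y^{3} e^{x} e^{y}]:  - 20 A B = -40
These equations allow (A, B) = (-2, -1) or (2, 1).
Impose the point condition(s):
  u(0, 0) = -1  ⟹  B = -1
Only A = -2, B = -1 satisfies everything.
Hence u(x, y) = - 2 y^{4} - e^{x + y}.

Answer: u(x, y) = - 2 y^{4} - e^{x + y}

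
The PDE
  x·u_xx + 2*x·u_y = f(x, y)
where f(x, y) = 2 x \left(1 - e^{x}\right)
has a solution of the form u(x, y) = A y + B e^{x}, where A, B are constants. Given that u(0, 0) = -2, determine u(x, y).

Answer: u(x, y) = y - 2 e^{x}

Derivation:
Substitute the ansatz u = A y + B e^{x} into the left-hand side.
Derivatives of the ansatz:
  u_xx = B e^{x}
  u_y = A
Term by term:
  x·u_xx = B x e^{x}
  2*x·u_y = 2 A x
So the left-hand side equals
  2 A x + B x e^{x}
This must equal f(x, y) identically; expanded, f = - 2 x e^{x} + 2 x.
Matching coefficients of the independent functions:
  [x]:  2 A = 2
  [x e^{x}]:  B = -2
Solving: A = 1, B = -2.
Check against the point condition:
  u(0, 0) = -2  ⟹  B = -2  ✓
Hence u(x, y) = y - 2 e^{x}.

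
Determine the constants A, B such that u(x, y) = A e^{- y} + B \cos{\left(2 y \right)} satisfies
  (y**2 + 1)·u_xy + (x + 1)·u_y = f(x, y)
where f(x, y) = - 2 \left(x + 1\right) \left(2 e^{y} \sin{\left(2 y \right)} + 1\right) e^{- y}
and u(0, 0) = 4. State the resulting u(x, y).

Substitute the ansatz u = A e^{- y} + B \cos{\left(2 y \right)} into the left-hand side.
Derivatives of the ansatz:
  u_xy = 0
  u_y = - A e^{- y} - 2 B \sin{\left(2 y \right)}
Term by term:
  (y**2 + 1)·u_xy = 0
  (x + 1)·u_y = - A x e^{- y} - A e^{- y} - 2 B x \sin{\left(2 y \right)} - 2 B \sin{\left(2 y \right)}
So the left-hand side equals
  - A x e^{- y} - A e^{- y} - 2 B x \sin{\left(2 y \right)} - 2 B \sin{\left(2 y \right)}
This must equal f(x, y) identically; expanded, f = - 4 x \sin{\left(2 y \right)} - 2 x e^{- y} - 4 \sin{\left(2 y \right)} - 2 e^{- y}.
Matching coefficients of the independent functions:
  [x e^{- y}, e^{- y}]:  - A = -2
  [x \sin{\left(2 y \right)}, \sin{\left(2 y \right)}]:  - 2 B = -4
Solving: A = 2, B = 2.
Check against the point condition:
  u(0, 0) = 4  ⟹  A + B = 4  ✓
Hence u(x, y) = 2 \cos{\left(2 y \right)} + 2 e^{- y}.

Answer: u(x, y) = 2 \cos{\left(2 y \right)} + 2 e^{- y}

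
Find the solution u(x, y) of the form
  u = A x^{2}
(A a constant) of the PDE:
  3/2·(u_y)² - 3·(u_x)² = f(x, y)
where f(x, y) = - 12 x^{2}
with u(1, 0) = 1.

Substitute the ansatz u = A x^{2} into the left-hand side.
Derivatives of the ansatz:
  u_y = 0
  u_x = 2 A x
Term by term:
  3/2·(u_y)² = 0
  -3·(u_x)² = - 12 A^{2} x^{2}
So the left-hand side equals
  - 12 A^{2} x^{2}
This must equal f(x, y) = - 12 x^{2} identically.
Matching coefficients of the independent functions:
  [x^{2}]:  - 12 A^{2} = -12
These equations allow (A) = (-1) or (1).
Impose the point condition(s):
  u(1, 0) = 1  ⟹  A = 1
Only A = 1 satisfies everything.
Hence u(x, y) = x^{2}.

Answer: u(x, y) = x^{2}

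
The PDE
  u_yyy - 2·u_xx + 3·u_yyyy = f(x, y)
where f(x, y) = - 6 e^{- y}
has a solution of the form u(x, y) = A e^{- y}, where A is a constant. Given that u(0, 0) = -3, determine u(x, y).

Answer: u(x, y) = - 3 e^{- y}

Derivation:
Substitute the ansatz u = A e^{- y} into the left-hand side.
Derivatives of the ansatz:
  u_yyy = - A e^{- y}
  u_xx = 0
  u_yyyy = A e^{- y}
Term by term:
  u_yyy = - A e^{- y}
  -2·u_xx = 0
  3·u_yyyy = 3 A e^{- y}
So the left-hand side equals
  2 A e^{- y}
This must equal f(x, y) = - 6 e^{- y} identically.
Matching coefficients of the independent functions:
  [e^{- y}]:  2 A = -6
Solving: A = -3.
Check against the point condition:
  u(0, 0) = -3  ⟹  A = -3  ✓
Hence u(x, y) = - 3 e^{- y}.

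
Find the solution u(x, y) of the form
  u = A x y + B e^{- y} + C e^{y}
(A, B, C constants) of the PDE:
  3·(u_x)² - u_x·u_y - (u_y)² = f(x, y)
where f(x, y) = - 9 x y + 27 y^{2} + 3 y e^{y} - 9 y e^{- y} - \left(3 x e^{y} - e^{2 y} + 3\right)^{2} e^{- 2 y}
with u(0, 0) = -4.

Substitute the ansatz u = A x y + B e^{- y} + C e^{y} into the left-hand side.
Derivatives of the ansatz:
  u_x = A y
  u_y = A x - B e^{- y} + C e^{y}
Term by term:
  3·(u_x)² = 3 A^{2} y^{2}
  -u_x·u_y = - A^{2} x y + A B y e^{- y} - A C y e^{y}
  -(u_y)² = - A^{2} x^{2} + 2 A B x e^{- y} - 2 A C x e^{y} - B^{2} e^{- 2 y} + 2 B C - C^{2} e^{2 y}
So the left-hand side equals
  - A^{2} x^{2} - A^{2} x y + 3 A^{2} y^{2} + 2 A B x e^{- y} + A B y e^{- y} - 2 A C x e^{y} - A C y e^{y} - B^{2} e^{- 2 y} + 2 B C - C^{2} e^{2 y}
This must equal f(x, y) identically; expanded, f = - 9 x^{2} - 9 x y + 6 x e^{y} - 18 x e^{- y} + 27 y^{2} + 3 y e^{y} - 9 y e^{- y} - e^{2 y} + 6 - 9 e^{- 2 y}.
Matching coefficients of the independent functions:
  [constant term]:  2 B C = 6
  [x^{2}, x y]:  - A^{2} = -9
  [y^{2}]:  3 A^{2} = 27
  [x e^{- y}]:  2 A B = -18
  [x e^{y}]:  - 2 A C = 6
  [y e^{- y}]:  A B = -9
  [y e^{y}]:  - A C = 3
  [e^{- 2 y}]:  - B^{2} = -9
  [e^{2 y}]:  - C^{2} = -1
These equations allow (A, B, C) = (-3, 3, 1) or (3, -3, -1).
Impose the point condition(s):
  u(0, 0) = -4  ⟹  B + C = -4
Only A = 3, B = -3, C = -1 satisfies everything.
Hence u(x, y) = 3 x y - e^{y} - 3 e^{- y}.

Answer: u(x, y) = 3 x y - e^{y} - 3 e^{- y}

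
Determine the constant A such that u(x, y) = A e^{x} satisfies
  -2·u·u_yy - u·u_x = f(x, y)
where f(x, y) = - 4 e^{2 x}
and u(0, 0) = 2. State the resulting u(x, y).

Substitute the ansatz u = A e^{x} into the left-hand side.
Derivatives of the ansatz:
  u_yy = 0
  u_x = A e^{x}
Term by term:
  -2·u·u_yy = 0
  -u·u_x = - A^{2} e^{2 x}
So the left-hand side equals
  - A^{2} e^{2 x}
This must equal f(x, y) = - 4 e^{2 x} identically.
Matching coefficients of the independent functions:
  [e^{2 x}]:  - A^{2} = -4
These equations allow (A) = (-2) or (2).
Impose the point condition(s):
  u(0, 0) = 2  ⟹  A = 2
Only A = 2 satisfies everything.
Hence u(x, y) = 2 e^{x}.

Answer: u(x, y) = 2 e^{x}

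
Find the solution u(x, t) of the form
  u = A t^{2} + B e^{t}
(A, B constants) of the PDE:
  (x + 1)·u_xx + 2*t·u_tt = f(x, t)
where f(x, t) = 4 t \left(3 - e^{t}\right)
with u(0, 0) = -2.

Substitute the ansatz u = A t^{2} + B e^{t} into the left-hand side.
Derivatives of the ansatz:
  u_xx = 0
  u_tt = 2 A + B e^{t}
Term by term:
  (x + 1)·u_xx = 0
  2*t·u_tt = 4 A t + 2 B t e^{t}
So the left-hand side equals
  4 A t + 2 B t e^{t}
This must equal f(x, t) identically; expanded, f = - 4 t e^{t} + 12 t.
Matching coefficients of the independent functions:
  [t]:  4 A = 12
  [t e^{t}]:  2 B = -4
Solving: A = 3, B = -2.
Check against the point condition:
  u(0, 0) = -2  ⟹  B = -2  ✓
Hence u(x, t) = 3 t^{2} - 2 e^{t}.

Answer: u(x, t) = 3 t^{2} - 2 e^{t}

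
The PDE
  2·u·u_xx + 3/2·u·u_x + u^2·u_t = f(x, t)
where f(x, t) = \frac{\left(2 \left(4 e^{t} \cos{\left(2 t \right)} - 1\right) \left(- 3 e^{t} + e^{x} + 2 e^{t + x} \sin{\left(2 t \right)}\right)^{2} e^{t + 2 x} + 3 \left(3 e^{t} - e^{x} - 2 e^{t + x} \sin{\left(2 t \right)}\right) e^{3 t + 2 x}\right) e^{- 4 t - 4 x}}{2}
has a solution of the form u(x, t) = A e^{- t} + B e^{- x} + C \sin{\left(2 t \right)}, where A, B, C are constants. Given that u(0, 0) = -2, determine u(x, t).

Substitute the ansatz u = A e^{- t} + B e^{- x} + C \sin{\left(2 t \right)} into the left-hand side.
Derivatives of the ansatz:
  u_xx = B e^{- x}
  u_x = - B e^{- x}
  u_t = - A e^{- t} + 2 C \cos{\left(2 t \right)}
Term by term:
  2·u·u_xx = 2 A B e^{- t} e^{- x} + 2 B^{2} e^{- 2 x} + 2 B C e^{- x} \sin{\left(2 t \right)}
  3/2·u·u_x = - \frac{3 A B e^{- t} e^{- x}}{2} - \frac{3 B^{2} e^{- 2 x}}{2} - \frac{3 B C e^{- x} \sin{\left(2 t \right)}}{2}
  u^2·u_t = - A^{3} e^{- 3 t} - 2 A^{2} B e^{- 2 t} e^{- x} - 2 A^{2} C e^{- 2 t} \sin{\left(2 t \right)} + 2 A^{2} C e^{- 2 t} \cos{\left(2 t \right)} - A B^{2} e^{- t} e^{- 2 x} - 2 A B C e^{- t} e^{- x} \sin{\left(2 t \right)} + 4 A B C e^{- t} e^{- x} \cos{\left(2 t \right)} - A C^{2} e^{- t} \sin^{2}{\left(2 t \right)} + 4 A C^{2} e^{- t} \sin{\left(2 t \right)} \cos{\left(2 t \right)} + 2 B^{2} C e^{- 2 x} \cos{\left(2 t \right)} + 4 B C^{2} e^{- x} \sin{\left(2 t \right)} \cos{\left(2 t \right)} + 2 C^{3} \sin^{2}{\left(2 t \right)} \cos{\left(2 t \right)}
So the left-hand side equals
  - A^{3} e^{- 3 t} - 2 A^{2} B e^{- 2 t} e^{- x} - 2 A^{2} C e^{- 2 t} \sin{\left(2 t \right)} + 2 A^{2} C e^{- 2 t} \cos{\left(2 t \right)} - A B^{2} e^{- t} e^{- 2 x} - 2 A B C e^{- t} e^{- x} \sin{\left(2 t \right)} + 4 A B C e^{- t} e^{- x} \cos{\left(2 t \right)} + \frac{A B e^{- t} e^{- x}}{2} - A C^{2} e^{- t} \sin^{2}{\left(2 t \right)} + 4 A C^{2} e^{- t} \sin{\left(2 t \right)} \cos{\left(2 t \right)} + 2 B^{2} C e^{- 2 x} \cos{\left(2 t \right)} + \frac{B^{2} e^{- 2 x}}{2} + 4 B C^{2} e^{- x} \sin{\left(2 t \right)} \cos{\left(2 t \right)} + \frac{B C e^{- x} \sin{\left(2 t \right)}}{2} + 2 C^{3} \sin^{2}{\left(2 t \right)} \cos{\left(2 t \right)}
This must equal f(x, t) identically; expanded, f = 16 \sin^{2}{\left(2 t \right)} \cos{\left(2 t \right)} - 48 e^{- x} \sin{\left(2 t \right)} \cos{\left(2 t \right)} - 3 e^{- x} \sin{\left(2 t \right)} + 36 e^{- 2 x} \cos{\left(2 t \right)} + \frac{9 e^{- 2 x}}{2} - 4 e^{- t} \sin^{2}{\left(2 t \right)} + 16 e^{- t} \sin{\left(2 t \right)} \cos{\left(2 t \right)} + 12 e^{- t} e^{- x} \sin{\left(2 t \right)} - 24 e^{- t} e^{- x} \cos{\left(2 t \right)} - \frac{3 e^{- t} e^{- x}}{2} - 9 e^{- t} e^{- 2 x} - 4 e^{- 2 t} \sin{\left(2 t \right)} + 4 e^{- 2 t} \cos{\left(2 t \right)} + 6 e^{- 2 t} e^{- x} - e^{- 3 t}.
Matching coefficients of the independent functions:
(each divided by its leading coefficient; functions giving the same equation are listed together)
  [e^{- 2 t} e^{- x}]:  A^{2} B + 3 = 0
  [e^{- 2 t} \sin{\left(2 t \right)}, e^{- 2 t} \cos{\left(2 t \right)}]:  A^{2} C - 2 = 0
  [e^{- t} e^{- 2 x}]:  A B^{2} - 9 = 0
  [e^{- t} e^{- x}]:  A B + 3 = 0
  [e^{- t} \sin^{2}{\left(2 t \right)}, e^{- t} \sin{\left(2 t \right)} \cos{\left(2 t \right)}]:  A C^{2} - 4 = 0
  [e^{- 2 x} \cos{\left(2 t \right)}]:  B^{2} C - 18 = 0
  [e^{- x} \sin{\left(2 t \right)}]:  B C + 6 = 0
  [\sin^{2}{\left(2 t \right)} \cos{\left(2 t \right)}]:  C^{3} - 8 = 0
  [e^{- t} e^{- x} \sin{\left(2 t \right)}, e^{- t} e^{- x} \cos{\left(2 t \right)}]:  A B C + 6 = 0
  [e^{- x} \sin{\left(2 t \right)} \cos{\left(2 t \right)}]:  B C^{2} + 12 = 0
  [e^{- 3 t}]:  A^{3} - 1 = 0
  [e^{- 2 x}]:  B^{2} - 9 = 0
Solving: A = 1, B = -3, C = 2.
Check against the point condition:
  u(0, 0) = -2  ⟹  A + B = -2  ✓
Hence u(x, t) = 2 \sin{\left(2 t \right)} - 3 e^{- x} + e^{- t}.

Answer: u(x, t) = 2 \sin{\left(2 t \right)} - 3 e^{- x} + e^{- t}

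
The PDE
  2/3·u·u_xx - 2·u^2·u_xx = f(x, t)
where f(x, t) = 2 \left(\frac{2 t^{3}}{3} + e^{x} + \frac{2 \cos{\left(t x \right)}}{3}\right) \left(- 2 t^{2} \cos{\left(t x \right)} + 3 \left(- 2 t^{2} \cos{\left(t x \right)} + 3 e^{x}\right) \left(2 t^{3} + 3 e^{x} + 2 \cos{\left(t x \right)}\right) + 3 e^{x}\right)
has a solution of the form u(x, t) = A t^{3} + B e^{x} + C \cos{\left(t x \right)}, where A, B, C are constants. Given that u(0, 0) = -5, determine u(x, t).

Substitute the ansatz u = A t^{3} + B e^{x} + C \cos{\left(t x \right)} into the left-hand side.
Derivatives of the ansatz:
  u_xx = B e^{x} - C t^{2} \cos{\left(t x \right)}
Term by term:
  2/3·u·u_xx = \frac{2 A B t^{3} e^{x}}{3} - \frac{2 A C t^{5} \cos{\left(t x \right)}}{3} + \frac{2 B^{2} e^{2 x}}{3} - \frac{2 B C t^{2} e^{x} \cos{\left(t x \right)}}{3} + \frac{2 B C e^{x} \cos{\left(t x \right)}}{3} - \frac{2 C^{2} t^{2} \cos^{2}{\left(t x \right)}}{3}
  -2·u^2·u_xx = - 2 A^{2} B t^{6} e^{x} + 2 A^{2} C t^{8} \cos{\left(t x \right)} - 4 A B^{2} t^{3} e^{2 x} + 4 A B C t^{5} e^{x} \cos{\left(t x \right)} - 4 A B C t^{3} e^{x} \cos{\left(t x \right)} + 4 A C^{2} t^{5} \cos^{2}{\left(t x \right)} - 2 B^{3} e^{3 x} + 2 B^{2} C t^{2} e^{2 x} \cos{\left(t x \right)} - 4 B^{2} C e^{2 x} \cos{\left(t x \right)} + 4 B C^{2} t^{2} e^{x} \cos^{2}{\left(t x \right)} - 2 B C^{2} e^{x} \cos^{2}{\left(t x \right)} + 2 C^{3} t^{2} \cos^{3}{\left(t x \right)}
So the left-hand side equals
  - 2 A^{2} B t^{6} e^{x} + 2 A^{2} C t^{8} \cos{\left(t x \right)} - 4 A B^{2} t^{3} e^{2 x} + 4 A B C t^{5} e^{x} \cos{\left(t x \right)} - 4 A B C t^{3} e^{x} \cos{\left(t x \right)} + \frac{2 A B t^{3} e^{x}}{3} + 4 A C^{2} t^{5} \cos^{2}{\left(t x \right)} - \frac{2 A C t^{5} \cos{\left(t x \right)}}{3} - 2 B^{3} e^{3 x} + 2 B^{2} C t^{2} e^{2 x} \cos{\left(t x \right)} - 4 B^{2} C e^{2 x} \cos{\left(t x \right)} + \frac{2 B^{2} e^{2 x}}{3} + 4 B C^{2} t^{2} e^{x} \cos^{2}{\left(t x \right)} - 2 B C^{2} e^{x} \cos^{2}{\left(t x \right)} - \frac{2 B C t^{2} e^{x} \cos{\left(t x \right)}}{3} + \frac{2 B C e^{x} \cos{\left(t x \right)}}{3} + 2 C^{3} t^{2} \cos^{3}{\left(t x \right)} - \frac{2 C^{2} t^{2} \cos^{2}{\left(t x \right)}}{3}
This must equal f(x, t) identically; expanded, f = - 16 t^{8} \cos{\left(t x \right)} + 24 t^{6} e^{x} - 48 t^{5} e^{x} \cos{\left(t x \right)} - 32 t^{5} \cos^{2}{\left(t x \right)} - \frac{8 t^{5} \cos{\left(t x \right)}}{3} + 72 t^{3} e^{2 x} + 48 t^{3} e^{x} \cos{\left(t x \right)} + 4 t^{3} e^{x} - 36 t^{2} e^{2 x} \cos{\left(t x \right)} - 48 t^{2} e^{x} \cos^{2}{\left(t x \right)} - 4 t^{2} e^{x} \cos{\left(t x \right)} - 16 t^{2} \cos^{3}{\left(t x \right)} - \frac{8 t^{2} \cos^{2}{\left(t x \right)}}{3} + 54 e^{3 x} + 72 e^{2 x} \cos{\left(t x \right)} + 6 e^{2 x} + 24 e^{x} \cos^{2}{\left(t x \right)} + 4 e^{x} \cos{\left(t x \right)}.
Matching coefficients of the independent functions:
(each divided by its leading coefficient; functions giving the same equation are listed together)
  [t^{2} \cos^{2}{\left(t x \right)}]:  C^{2} - 4 = 0
  [t^{2} \cos^{3}{\left(t x \right)}]:  C^{3} + 8 = 0
  [t^{3} e^{x}]:  A B - 6 = 0
  [t^{3} e^{2 x}]:  A B^{2} + 18 = 0
  [t^{5} \cos{\left(t x \right)}]:  A C - 4 = 0
  [t^{5} \cos^{2}{\left(t x \right)}]:  A C^{2} + 8 = 0
  [t^{6} e^{x}]:  A^{2} B + 12 = 0
  [t^{8} \cos{\left(t x \right)}]:  A^{2} C + 8 = 0
  [e^{x} \cos{\left(t x \right)}, t^{2} e^{x} \cos{\left(t x \right)}]:  B C - 6 = 0
  [e^{x} \cos^{2}{\left(t x \right)}, t^{2} e^{x} \cos^{2}{\left(t x \right)}]:  B C^{2} + 12 = 0
  [e^{2 x} \cos{\left(t x \right)}, t^{2} e^{2 x} \cos{\left(t x \right)}]:  B^{2} C + 18 = 0
  [t^{3} e^{x} \cos{\left(t x \right)}, t^{5} e^{x} \cos{\left(t x \right)}]:  A B C + 12 = 0
  [e^{2 x}]:  B^{2} - 9 = 0
  [e^{3 x}]:  B^{3} + 27 = 0
Solving: A = -2, B = -3, C = -2.
Check against the point condition:
  u(0, 0) = -5  ⟹  B + C = -5  ✓
Hence u(x, t) = - 2 t^{3} - 3 e^{x} - 2 \cos{\left(t x \right)}.

Answer: u(x, t) = - 2 t^{3} - 3 e^{x} - 2 \cos{\left(t x \right)}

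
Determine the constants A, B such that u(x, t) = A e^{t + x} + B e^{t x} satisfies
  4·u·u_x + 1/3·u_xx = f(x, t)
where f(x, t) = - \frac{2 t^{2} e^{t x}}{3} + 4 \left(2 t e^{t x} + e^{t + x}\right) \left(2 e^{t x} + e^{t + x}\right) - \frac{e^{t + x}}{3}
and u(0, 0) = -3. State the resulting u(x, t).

Substitute the ansatz u = A e^{t + x} + B e^{t x} into the left-hand side.
Derivatives of the ansatz:
  u_x = A e^{t} e^{x} + B t e^{t x}
  u_xx = A e^{t} e^{x} + B t^{2} e^{t x}
Term by term:
  4·u·u_x = 4 A^{2} e^{2 t} e^{2 x} + 4 A B t e^{t} e^{x} e^{t x} + 4 A B e^{t} e^{x} e^{t x} + 4 B^{2} t e^{2 t x}
  1/3·u_xx = \frac{A e^{t} e^{x}}{3} + \frac{B t^{2} e^{t x}}{3}
So the left-hand side equals
  4 A^{2} e^{2 t} e^{2 x} + 4 A B t e^{t} e^{x} e^{t x} + 4 A B e^{t} e^{x} e^{t x} + \frac{A e^{t} e^{x}}{3} + 4 B^{2} t e^{2 t x} + \frac{B t^{2} e^{t x}}{3}
This must equal f(x, t) identically; expanded, f = - \frac{2 t^{2} e^{t x}}{3} + 8 t e^{t} e^{x} e^{t x} + 16 t e^{2 t x} + 4 e^{2 t} e^{2 x} + 8 e^{t} e^{x} e^{t x} - \frac{e^{t} e^{x}}{3}.
Matching coefficients of the independent functions:
  [t e^{2 t x}]:  4 B^{2} = 16
  [t^{2} e^{t x}]:  \frac{B}{3} = - \frac{2}{3}
  [e^{t} e^{x}]:  \frac{A}{3} = - \frac{1}{3}
  [e^{2 t} e^{2 x}]:  4 A^{2} = 4
  [e^{t} e^{x} e^{t x}, t e^{t} e^{x} e^{t x}]:  4 A B = 8
Solving: A = -1, B = -2.
Check against the point condition:
  u(0, 0) = -3  ⟹  A + B = -3  ✓
Hence u(x, t) = - 2 e^{t x} - e^{t + x}.

Answer: u(x, t) = - 2 e^{t x} - e^{t + x}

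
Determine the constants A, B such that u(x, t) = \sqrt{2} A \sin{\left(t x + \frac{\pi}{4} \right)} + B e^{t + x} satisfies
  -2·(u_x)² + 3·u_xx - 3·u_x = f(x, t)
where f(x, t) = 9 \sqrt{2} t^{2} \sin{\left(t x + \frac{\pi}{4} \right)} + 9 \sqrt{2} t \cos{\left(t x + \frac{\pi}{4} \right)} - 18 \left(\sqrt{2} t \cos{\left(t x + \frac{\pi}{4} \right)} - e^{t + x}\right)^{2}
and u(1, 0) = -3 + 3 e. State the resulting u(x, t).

Substitute the ansatz u = \sqrt{2} A \sin{\left(t x + \frac{\pi}{4} \right)} + B e^{t + x} into the left-hand side.
Derivatives of the ansatz:
  u_x = \sqrt{2} A t \cos{\left(t x + \frac{\pi}{4} \right)} + B e^{t} e^{x}
  u_xx = - \sqrt{2} A t^{2} \sin{\left(t x + \frac{\pi}{4} \right)} + B e^{t} e^{x}
Term by term:
  -2·(u_x)² = - 4 A^{2} t^{2} \cos^{2}{\left(t x + \frac{\pi}{4} \right)} - 4 \sqrt{2} A B t e^{t} e^{x} \cos{\left(t x + \frac{\pi}{4} \right)} - 2 B^{2} e^{2 t} e^{2 x}
  3·u_xx = - 3 \sqrt{2} A t^{2} \sin{\left(t x + \frac{\pi}{4} \right)} + 3 B e^{t} e^{x}
  -3·u_x = - 3 \sqrt{2} A t \cos{\left(t x + \frac{\pi}{4} \right)} - 3 B e^{t} e^{x}
So the left-hand side equals
  - 4 A^{2} t^{2} \cos^{2}{\left(t x + \frac{\pi}{4} \right)} - 4 \sqrt{2} A B t e^{t} e^{x} \cos{\left(t x + \frac{\pi}{4} \right)} - 3 \sqrt{2} A t^{2} \sin{\left(t x + \frac{\pi}{4} \right)} - 3 \sqrt{2} A t \cos{\left(t x + \frac{\pi}{4} \right)} - 2 B^{2} e^{2 t} e^{2 x}
This must equal f(x, t) identically; expanded, f = 9 \sqrt{2} t^{2} \sin{\left(t x + \frac{\pi}{4} \right)} - 36 t^{2} \cos^{2}{\left(t x + \frac{\pi}{4} \right)} + 36 \sqrt{2} t e^{t} e^{x} \cos{\left(t x + \frac{\pi}{4} \right)} + 9 \sqrt{2} t \cos{\left(t x + \frac{\pi}{4} \right)} - 18 e^{2 t} e^{2 x}.
Matching coefficients of the independent functions:
  [t^{2} \cos^{2}{\left(t x + \frac{\pi}{4} \right)}]:  - 4 A^{2} = -36
  [e^{2 t} e^{2 x}]:  - 2 B^{2} = -18
  [\sqrt{2} t \cos{\left(t x + \frac{\pi}{4} \right)}, \sqrt{2} t^{2} \sin{\left(t x + \frac{\pi}{4} \right)}]:  - 3 A = 9
  [\sqrt{2} t e^{t} e^{x} \cos{\left(t x + \frac{\pi}{4} \right)}]:  - 4 A B = 36
Solving: A = -3, B = 3.
Check against the point condition:
  u(1, 0) = -3 + 3 e  ⟹  A + e B = -3 + 3 e  ✓
Hence u(x, t) = 3 e^{t + x} - 3 \sqrt{2} \sin{\left(t x + \frac{\pi}{4} \right)}.

Answer: u(x, t) = 3 e^{t + x} - 3 \sqrt{2} \sin{\left(t x + \frac{\pi}{4} \right)}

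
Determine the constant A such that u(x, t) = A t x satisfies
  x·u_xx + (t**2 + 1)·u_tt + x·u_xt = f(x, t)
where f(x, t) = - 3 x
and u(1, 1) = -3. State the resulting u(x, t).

Answer: u(x, t) = - 3 t x

Derivation:
Substitute the ansatz u = A t x into the left-hand side.
Derivatives of the ansatz:
  u_xx = 0
  u_tt = 0
  u_xt = A
Term by term:
  x·u_xx = 0
  (t**2 + 1)·u_tt = 0
  x·u_xt = A x
So the left-hand side equals
  A x
This must equal f(x, t) = - 3 x identically.
Matching coefficients of the independent functions:
  [x]:  A = -3
Solving: A = -3.
Check against the point condition:
  u(1, 1) = -3  ⟹  A = -3  ✓
Hence u(x, t) = - 3 t x.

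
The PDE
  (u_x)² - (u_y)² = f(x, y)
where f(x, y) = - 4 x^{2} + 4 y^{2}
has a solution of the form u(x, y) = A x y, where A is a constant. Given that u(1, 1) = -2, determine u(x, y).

Substitute the ansatz u = A x y into the left-hand side.
Derivatives of the ansatz:
  u_x = A y
  u_y = A x
Term by term:
  (u_x)² = A^{2} y^{2}
  -(u_y)² = - A^{2} x^{2}
So the left-hand side equals
  - A^{2} x^{2} + A^{2} y^{2}
This must equal f(x, y) = - 4 x^{2} + 4 y^{2} identically.
Matching coefficients of the independent functions:
  [x^{2}]:  - A^{2} = -4
  [y^{2}]:  A^{2} = 4
These equations allow (A) = (-2) or (2).
Impose the point condition(s):
  u(1, 1) = -2  ⟹  A = -2
Only A = -2 satisfies everything.
Hence u(x, y) = - 2 x y.

Answer: u(x, y) = - 2 x y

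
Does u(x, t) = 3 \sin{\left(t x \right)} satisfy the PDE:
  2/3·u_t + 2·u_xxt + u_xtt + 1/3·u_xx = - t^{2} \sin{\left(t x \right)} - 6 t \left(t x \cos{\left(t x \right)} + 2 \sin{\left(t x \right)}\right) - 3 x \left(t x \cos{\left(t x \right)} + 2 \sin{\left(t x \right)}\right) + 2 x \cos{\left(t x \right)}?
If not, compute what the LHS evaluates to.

Evaluate each term of the left-hand side for u = 3 \sin{\left(t x \right)}.
Derivatives:
  u_t = 3 x \cos{\left(t x \right)}
  u_xxt = - 3 t^{2} x \cos{\left(t x \right)} - 6 t \sin{\left(t x \right)}
  u_xtt = - 3 t x^{2} \cos{\left(t x \right)} - 6 x \sin{\left(t x \right)}
  u_xx = - 3 t^{2} \sin{\left(t x \right)}
Terms:
  2/3·u_t = 2 x \cos{\left(t x \right)}
  2·u_xxt = - 6 t \left(t x \cos{\left(t x \right)} + 2 \sin{\left(t x \right)}\right)
  u_xtt = - 3 x \left(t x \cos{\left(t x \right)} + 2 \sin{\left(t x \right)}\right)
  1/3·u_xx = - t^{2} \sin{\left(t x \right)}
Sum: LHS = - t^{2} \sin{\left(t x \right)} - 6 t \left(t x \cos{\left(t x \right)} + 2 \sin{\left(t x \right)}\right) - 3 x \left(t x \cos{\left(t x \right)} + 2 \sin{\left(t x \right)}\right) + 2 x \cos{\left(t x \right)}
This is exactly the given right-hand side, so u is a solution.

Answer: Yes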